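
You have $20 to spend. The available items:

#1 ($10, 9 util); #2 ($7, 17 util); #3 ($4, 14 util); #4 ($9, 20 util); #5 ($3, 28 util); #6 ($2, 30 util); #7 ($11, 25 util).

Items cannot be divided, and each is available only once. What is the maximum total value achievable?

Check high-value combinations within $20:
- #3+#5+#6+#7: cost 4+3+2+11=20, value 14+28+30+25=97
- #3+#4+#5+#6: cost 4+9+3+2=18, value 14+20+28+30=92
- #2+#3+#5+#6: cost 7+4+3+2=16, value 17+14+28+30=89
Best: 97 util.

97 util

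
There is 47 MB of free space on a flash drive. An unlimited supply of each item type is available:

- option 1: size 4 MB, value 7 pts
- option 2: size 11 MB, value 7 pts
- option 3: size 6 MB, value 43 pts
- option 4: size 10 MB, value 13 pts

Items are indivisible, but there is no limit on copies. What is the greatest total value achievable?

308 pts

Best value-per-unit is option 3 at 43/6; filling with it alone gives 7×43 = 301.
Optimal mix: 1×option 1 + 7×option 3 → size 46, value 308.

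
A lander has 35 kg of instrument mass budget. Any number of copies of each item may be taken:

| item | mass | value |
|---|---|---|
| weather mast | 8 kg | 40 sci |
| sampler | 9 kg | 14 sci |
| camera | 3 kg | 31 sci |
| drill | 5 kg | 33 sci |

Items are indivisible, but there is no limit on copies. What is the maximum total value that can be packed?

Best value-per-unit is camera at 31/3; filling with it alone gives 11×31 = 341.
Optimal mix: 10×camera + 1×drill → mass 35, value 343.

343 sci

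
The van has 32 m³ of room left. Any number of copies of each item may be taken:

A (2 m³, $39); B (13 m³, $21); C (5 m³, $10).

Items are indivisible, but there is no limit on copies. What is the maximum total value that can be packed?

$624

Best value-per-unit is A at 39/2, and filling with it alone uses volume 16×2=32. No mix of the others beats 16×39 = 624.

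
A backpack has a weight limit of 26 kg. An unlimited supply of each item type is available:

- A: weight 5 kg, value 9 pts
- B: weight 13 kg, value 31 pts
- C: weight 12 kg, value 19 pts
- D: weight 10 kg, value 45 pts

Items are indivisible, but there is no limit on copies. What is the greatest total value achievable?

99 pts

Best value-per-unit is D at 45/10; filling with it alone gives 2×45 = 90.
Optimal mix: 1×A + 2×D → weight 25, value 99.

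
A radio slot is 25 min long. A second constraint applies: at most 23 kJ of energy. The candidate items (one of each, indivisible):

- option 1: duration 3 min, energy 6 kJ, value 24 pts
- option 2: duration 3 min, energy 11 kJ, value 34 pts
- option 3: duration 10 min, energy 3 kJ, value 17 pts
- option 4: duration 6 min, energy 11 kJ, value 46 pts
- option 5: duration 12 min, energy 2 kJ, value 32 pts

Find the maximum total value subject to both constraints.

Feasible sets respecting both limits:
- option 1+option 4+option 5: duration 21, energy 19, value 102
- option 1+option 2+option 5: duration 18, energy 19, value 90
- option 1+option 3+option 4: duration 19, energy 20, value 87
- option 2+option 3+option 5: duration 25, energy 16, value 83
Best: 102 pts.

102 pts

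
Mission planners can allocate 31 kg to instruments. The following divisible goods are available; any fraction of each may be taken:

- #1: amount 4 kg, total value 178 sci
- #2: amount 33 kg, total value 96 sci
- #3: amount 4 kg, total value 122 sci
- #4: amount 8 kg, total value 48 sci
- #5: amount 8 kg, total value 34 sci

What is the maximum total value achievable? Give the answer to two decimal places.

Take in order of value per unit:
- #1 (178/4 per unit): all 4 → value 178, running total 178.00
- #3 (122/4 per unit): all 4 → value 122, running total 300.00
- #4 (48/8 per unit): all 8 → value 48, running total 348.00
- #5 (34/8 per unit): all 8 → value 34, running total 382.00
- #2 (96/33 per unit): 7 of 33 → value 7×96/33 = 20.3636, running total 402.36
Total 402.36.

402.36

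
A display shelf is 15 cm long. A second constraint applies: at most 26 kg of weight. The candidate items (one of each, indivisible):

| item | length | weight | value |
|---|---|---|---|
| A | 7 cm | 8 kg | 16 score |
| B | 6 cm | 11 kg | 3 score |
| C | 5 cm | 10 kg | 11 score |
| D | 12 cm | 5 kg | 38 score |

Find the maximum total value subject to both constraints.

38 score

Feasible sets respecting both limits:
- D: length 12, weight 5, value 38
- A+C: length 12, weight 18, value 27
- A+B: length 13, weight 19, value 19
Best: 38 score.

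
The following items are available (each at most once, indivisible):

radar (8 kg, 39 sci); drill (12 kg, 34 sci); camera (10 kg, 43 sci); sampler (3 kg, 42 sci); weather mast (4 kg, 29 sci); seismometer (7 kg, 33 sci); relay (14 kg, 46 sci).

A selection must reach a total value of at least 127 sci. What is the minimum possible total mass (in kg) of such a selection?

Subsets with value ≥ 127, sorted by total mass:
- radar+sampler+weather mast+seismometer: mass 22, value 143
- camera+sampler+weather mast+seismometer: mass 24, value 147
Minimum mass: 22 kg.

22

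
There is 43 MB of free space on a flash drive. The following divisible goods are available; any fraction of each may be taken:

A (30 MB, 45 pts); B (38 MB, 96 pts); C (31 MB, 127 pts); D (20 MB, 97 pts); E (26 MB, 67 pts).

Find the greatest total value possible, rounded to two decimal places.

191.23

Take in order of value per unit:
- D (97/20 per unit): all 20 → value 97, running total 97.00
- C (127/31 per unit): 23 of 31 → value 23×127/31 = 94.2258, running total 191.23
Total 191.23.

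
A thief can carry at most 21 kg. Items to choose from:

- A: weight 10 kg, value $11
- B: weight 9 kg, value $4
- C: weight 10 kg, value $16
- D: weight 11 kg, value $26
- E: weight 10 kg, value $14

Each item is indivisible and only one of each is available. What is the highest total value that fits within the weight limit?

Check high-value combinations within 21 kg:
- C+D: weight 10+11=21, value 16+26=42
- D+E: weight 11+10=21, value 26+14=40
- A+D: weight 10+11=21, value 11+26=37
- B+D: weight 9+11=20, value 4+26=30
Best: $42.

$42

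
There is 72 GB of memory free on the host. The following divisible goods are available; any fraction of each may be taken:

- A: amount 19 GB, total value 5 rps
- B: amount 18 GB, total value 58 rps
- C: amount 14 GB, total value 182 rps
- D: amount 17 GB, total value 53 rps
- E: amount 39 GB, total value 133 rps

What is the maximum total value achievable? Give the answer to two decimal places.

Take in order of value per unit:
- C (182/14 per unit): all 14 → value 182, running total 182.00
- E (133/39 per unit): all 39 → value 133, running total 315.00
- B (58/18 per unit): all 18 → value 58, running total 373.00
- D (53/17 per unit): 1 of 17 → value 1×53/17 = 3.1176, running total 376.12
Total 376.12.

376.12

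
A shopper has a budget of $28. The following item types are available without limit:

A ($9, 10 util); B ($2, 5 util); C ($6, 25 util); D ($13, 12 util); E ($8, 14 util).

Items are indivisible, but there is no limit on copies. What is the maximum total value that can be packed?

Best value-per-unit is C at 25/6; filling with it alone gives 4×25 = 100.
Optimal mix: 2×B + 4×C → cost 28, value 110.

110 util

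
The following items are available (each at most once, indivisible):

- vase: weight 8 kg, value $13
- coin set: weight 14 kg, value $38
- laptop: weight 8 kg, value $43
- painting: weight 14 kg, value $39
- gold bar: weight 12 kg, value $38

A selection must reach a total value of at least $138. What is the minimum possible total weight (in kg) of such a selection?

48

Subsets with value ≥ 138, sorted by total weight:
- coin set+laptop+painting+gold bar: weight 48, value 158
- vase+coin set+laptop+painting+gold bar: weight 56, value 171
Minimum weight: 48 kg.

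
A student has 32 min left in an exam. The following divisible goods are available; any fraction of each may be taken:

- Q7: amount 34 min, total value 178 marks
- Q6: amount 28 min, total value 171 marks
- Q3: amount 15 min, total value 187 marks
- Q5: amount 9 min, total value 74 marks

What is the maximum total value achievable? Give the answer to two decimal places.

Take in order of value per unit:
- Q3 (187/15 per unit): all 15 → value 187, running total 187.00
- Q5 (74/9 per unit): all 9 → value 74, running total 261.00
- Q6 (171/28 per unit): 8 of 28 → value 8×171/28 = 48.8571, running total 309.86
Total 309.86.

309.86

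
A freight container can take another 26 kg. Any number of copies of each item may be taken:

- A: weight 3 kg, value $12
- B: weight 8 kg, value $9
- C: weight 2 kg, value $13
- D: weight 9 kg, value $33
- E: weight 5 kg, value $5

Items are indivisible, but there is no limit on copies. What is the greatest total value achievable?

Best value-per-unit is C at 13/2, and filling with it alone uses weight 13×2=26. No mix of the others beats 13×13 = 169.

$169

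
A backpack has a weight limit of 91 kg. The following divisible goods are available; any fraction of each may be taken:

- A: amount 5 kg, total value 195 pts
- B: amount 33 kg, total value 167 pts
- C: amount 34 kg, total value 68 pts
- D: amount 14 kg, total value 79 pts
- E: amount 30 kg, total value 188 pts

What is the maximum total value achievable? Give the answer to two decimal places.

647.00

Take in order of value per unit:
- A (195/5 per unit): all 5 → value 195, running total 195.00
- E (188/30 per unit): all 30 → value 188, running total 383.00
- D (79/14 per unit): all 14 → value 79, running total 462.00
- B (167/33 per unit): all 33 → value 167, running total 629.00
- C (68/34 per unit): 9 of 34 → value 9×68/34 = 18.0000, running total 647.00
Total 647.00.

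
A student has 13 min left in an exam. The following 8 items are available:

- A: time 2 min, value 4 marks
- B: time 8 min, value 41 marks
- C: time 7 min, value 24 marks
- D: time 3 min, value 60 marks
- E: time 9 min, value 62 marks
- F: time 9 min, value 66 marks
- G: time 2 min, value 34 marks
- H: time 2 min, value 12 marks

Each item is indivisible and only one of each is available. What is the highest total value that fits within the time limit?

135 marks

This is a 0/1 knapsack; check combinations near the capacity.
- B+D+G: time 8+3+2=13, value 41+60+34=135
- D+F: time 3+9=12, value 60+66=126
- D+E: time 3+9=12, value 60+62=122
- C+D+G: time 7+3+2=12, value 24+60+34=118
Best: 135 marks.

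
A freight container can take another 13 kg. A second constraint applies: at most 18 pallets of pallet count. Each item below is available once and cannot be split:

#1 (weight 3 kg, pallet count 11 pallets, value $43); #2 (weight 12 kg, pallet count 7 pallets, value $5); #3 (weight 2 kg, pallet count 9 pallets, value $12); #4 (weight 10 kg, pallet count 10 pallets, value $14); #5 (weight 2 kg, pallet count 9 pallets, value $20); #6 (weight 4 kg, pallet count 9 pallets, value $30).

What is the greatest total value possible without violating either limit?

$50

Feasible sets respecting both limits:
- #5+#6: weight 6, pallet count 18, value 50
- #1: weight 3, pallet count 11, value 43
- #3+#6: weight 6, pallet count 18, value 42
- #3+#5: weight 4, pallet count 18, value 32
Best: $50.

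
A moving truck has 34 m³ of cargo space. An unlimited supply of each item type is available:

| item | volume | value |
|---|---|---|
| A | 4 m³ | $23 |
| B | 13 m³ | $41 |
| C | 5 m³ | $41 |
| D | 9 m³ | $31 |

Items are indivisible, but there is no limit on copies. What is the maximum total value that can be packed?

$269

Best value-per-unit is C at 41/5; filling with it alone gives 6×41 = 246.
Optimal mix: 1×A + 6×C → volume 34, value 269.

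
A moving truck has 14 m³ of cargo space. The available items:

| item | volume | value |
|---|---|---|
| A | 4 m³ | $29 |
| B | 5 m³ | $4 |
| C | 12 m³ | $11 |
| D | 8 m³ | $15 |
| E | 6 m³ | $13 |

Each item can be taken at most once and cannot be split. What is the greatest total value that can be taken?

$44

Check high-value combinations within 14 m³:
- A+D: volume 4+8=12, value 29+15=44
- A+E: volume 4+6=10, value 29+13=42
- A+B: volume 4+5=9, value 29+4=33
- A: volume 4, value 29
Best: $44.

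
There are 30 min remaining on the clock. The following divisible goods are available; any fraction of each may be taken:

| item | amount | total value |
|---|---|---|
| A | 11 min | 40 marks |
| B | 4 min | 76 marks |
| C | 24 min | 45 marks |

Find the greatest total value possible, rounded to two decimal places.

Take in order of value per unit:
- B (76/4 per unit): all 4 → value 76, running total 76.00
- A (40/11 per unit): all 11 → value 40, running total 116.00
- C (45/24 per unit): 15 of 24 → value 15×45/24 = 28.1250, running total 144.13
Total 144.13.

144.13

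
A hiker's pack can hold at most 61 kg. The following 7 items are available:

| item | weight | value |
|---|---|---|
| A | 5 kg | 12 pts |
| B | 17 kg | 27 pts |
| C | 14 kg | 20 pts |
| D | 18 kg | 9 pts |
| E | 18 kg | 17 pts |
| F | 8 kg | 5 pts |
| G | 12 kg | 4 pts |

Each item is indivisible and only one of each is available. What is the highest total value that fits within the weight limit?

76 pts

Check high-value combinations within 61 kg:
- A+B+C+E: weight 5+17+14+18=54, value 12+27+20+17=76
- B+C+E+F: weight 17+14+18+8=57, value 27+20+17+5=69
- A+B+C+D: weight 5+17+14+18=54, value 12+27+20+9=68
- A+B+C+F+G: weight 5+17+14+8+12=56, value 12+27+20+5+4=68
Best: 76 pts.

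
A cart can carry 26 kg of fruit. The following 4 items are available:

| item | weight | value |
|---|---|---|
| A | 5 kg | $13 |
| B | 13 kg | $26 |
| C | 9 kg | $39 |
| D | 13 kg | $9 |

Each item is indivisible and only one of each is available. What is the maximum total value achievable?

$65

Check high-value combinations within 26 kg:
- B+C: weight 13+9=22, value 26+39=65
- A+C: weight 5+9=14, value 13+39=52
- C+D: weight 9+13=22, value 39+9=48
Best: $65.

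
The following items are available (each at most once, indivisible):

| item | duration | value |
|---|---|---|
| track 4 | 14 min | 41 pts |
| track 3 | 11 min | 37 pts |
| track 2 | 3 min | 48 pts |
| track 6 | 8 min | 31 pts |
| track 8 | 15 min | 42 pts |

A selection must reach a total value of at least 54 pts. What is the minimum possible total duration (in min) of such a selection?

Subsets with value ≥ 54, sorted by total duration:
- track 2+track 6: duration 11, value 79
- track 3+track 2: duration 14, value 85
- track 4+track 2: duration 17, value 89
- track 2+track 8: duration 18, value 90
Minimum duration: 11 min.

11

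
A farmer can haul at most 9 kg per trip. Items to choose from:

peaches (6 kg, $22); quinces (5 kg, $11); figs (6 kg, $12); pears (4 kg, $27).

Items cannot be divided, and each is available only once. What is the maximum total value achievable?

Check high-value combinations within 9 kg:
- quinces+pears: weight 5+4=9, value 11+27=38
- pears: weight 4, value 27
- peaches: weight 6, value 22
- figs: weight 6, value 12
Best: $38.

$38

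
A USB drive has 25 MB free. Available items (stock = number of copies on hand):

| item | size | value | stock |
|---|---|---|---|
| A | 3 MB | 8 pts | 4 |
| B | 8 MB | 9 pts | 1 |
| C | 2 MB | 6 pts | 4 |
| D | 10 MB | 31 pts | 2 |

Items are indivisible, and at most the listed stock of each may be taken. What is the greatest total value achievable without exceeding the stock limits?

76 pts

Best selections within size 25 and stock limits:
- 1×A + 1×C + 2×D: size 25, value 76
- 2×C + 2×D: size 24, value 74
- 3×A + 3×C + 1×D: size 25, value 73
- 2×A + 4×C + 1×D: size 24, value 71
Best: 76 pts.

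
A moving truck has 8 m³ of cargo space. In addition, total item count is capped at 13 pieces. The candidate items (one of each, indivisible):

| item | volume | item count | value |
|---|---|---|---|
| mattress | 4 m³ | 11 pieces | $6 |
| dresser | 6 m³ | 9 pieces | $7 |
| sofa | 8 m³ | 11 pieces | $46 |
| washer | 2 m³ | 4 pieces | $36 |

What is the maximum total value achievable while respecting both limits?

Feasible sets respecting both limits:
- sofa: volume 8, item count 11, value 46
- dresser+washer: volume 8, item count 13, value 43
- washer: volume 2, item count 4, value 36
- dresser: volume 6, item count 9, value 7
Best: $46.

$46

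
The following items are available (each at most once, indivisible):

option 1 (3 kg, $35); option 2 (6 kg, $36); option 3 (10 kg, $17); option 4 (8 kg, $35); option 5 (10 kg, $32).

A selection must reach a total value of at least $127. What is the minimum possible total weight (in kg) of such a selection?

27

Subsets with value ≥ 127, sorted by total weight:
- option 1+option 2+option 4+option 5: weight 27, value 138
- option 1+option 2+option 3+option 4+option 5: weight 37, value 155
Minimum weight: 27 kg.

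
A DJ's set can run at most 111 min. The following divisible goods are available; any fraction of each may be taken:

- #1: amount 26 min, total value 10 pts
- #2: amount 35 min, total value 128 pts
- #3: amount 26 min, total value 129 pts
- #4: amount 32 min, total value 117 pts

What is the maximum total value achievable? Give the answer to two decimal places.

380.92

Take in order of value per unit:
- #3 (129/26 per unit): all 26 → value 129, running total 129.00
- #2 (128/35 per unit): all 35 → value 128, running total 257.00
- #4 (117/32 per unit): all 32 → value 117, running total 374.00
- #1 (10/26 per unit): 18 of 26 → value 18×10/26 = 6.9231, running total 380.92
Total 380.92.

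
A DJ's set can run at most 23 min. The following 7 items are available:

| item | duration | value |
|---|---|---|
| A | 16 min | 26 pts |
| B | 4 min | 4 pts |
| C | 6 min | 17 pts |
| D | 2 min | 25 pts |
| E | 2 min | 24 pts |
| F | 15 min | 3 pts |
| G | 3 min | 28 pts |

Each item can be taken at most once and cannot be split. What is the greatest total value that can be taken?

103 pts

Check high-value combinations within 23 min:
- A+D+E+G: duration 16+2+2+3=23, value 26+25+24+28=103
- B+C+D+E+G: duration 4+6+2+2+3=17, value 4+17+25+24+28=98
- C+D+E+G: duration 6+2+2+3=13, value 17+25+24+28=94
- B+D+E+G: duration 4+2+2+3=11, value 4+25+24+28=81
Best: 103 pts.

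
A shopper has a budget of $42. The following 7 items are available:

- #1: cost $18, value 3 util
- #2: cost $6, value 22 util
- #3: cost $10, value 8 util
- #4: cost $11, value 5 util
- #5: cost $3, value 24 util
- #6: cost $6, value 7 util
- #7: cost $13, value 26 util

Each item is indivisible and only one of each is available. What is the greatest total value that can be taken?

This is a 0/1 knapsack; check combinations near the capacity.
- #2+#3+#5+#6+#7: cost 6+10+3+6+13=38, value 22+8+24+7+26=87
- #2+#4+#5+#6+#7: cost 6+11+3+6+13=39, value 22+5+24+7+26=84
- #2+#3+#5+#7: cost 6+10+3+13=32, value 22+8+24+26=80
Best: 87 util.

87 util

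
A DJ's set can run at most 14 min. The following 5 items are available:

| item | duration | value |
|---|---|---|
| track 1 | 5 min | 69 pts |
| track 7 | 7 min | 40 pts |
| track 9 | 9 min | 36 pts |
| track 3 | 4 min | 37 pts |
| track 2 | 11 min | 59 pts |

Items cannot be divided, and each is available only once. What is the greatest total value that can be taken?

Check high-value combinations within 14 min:
- track 1+track 7: duration 5+7=12, value 69+40=109
- track 1+track 3: duration 5+4=9, value 69+37=106
- track 1+track 9: duration 5+9=14, value 69+36=105
Best: 109 pts.

109 pts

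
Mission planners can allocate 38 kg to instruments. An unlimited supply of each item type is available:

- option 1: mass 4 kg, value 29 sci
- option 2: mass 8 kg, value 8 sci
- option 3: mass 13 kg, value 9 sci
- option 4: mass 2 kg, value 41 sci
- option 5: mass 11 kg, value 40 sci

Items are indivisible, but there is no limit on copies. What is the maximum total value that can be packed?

779 sci

Best value-per-unit is option 4 at 41/2, and filling with it alone uses mass 19×2=38. No mix of the others beats 19×41 = 779.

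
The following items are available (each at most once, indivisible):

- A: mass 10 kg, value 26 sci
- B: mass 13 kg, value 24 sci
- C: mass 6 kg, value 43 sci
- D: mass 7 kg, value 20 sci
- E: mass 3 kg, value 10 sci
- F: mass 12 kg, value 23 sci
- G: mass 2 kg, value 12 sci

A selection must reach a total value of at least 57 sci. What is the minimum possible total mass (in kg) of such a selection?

11

Subsets with value ≥ 57, sorted by total mass:
- C+E+G: mass 11, value 65
- C+D: mass 13, value 63
- C+D+G: mass 15, value 75
- C+D+E: mass 16, value 73
Minimum mass: 11 kg.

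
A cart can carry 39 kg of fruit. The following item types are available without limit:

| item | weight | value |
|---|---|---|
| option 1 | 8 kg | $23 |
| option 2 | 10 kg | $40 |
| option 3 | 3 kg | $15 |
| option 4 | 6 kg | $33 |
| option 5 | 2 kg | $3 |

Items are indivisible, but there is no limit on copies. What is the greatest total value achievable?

$213

Best value-per-unit is option 4 at 33/6; filling with it alone gives 6×33 = 198.
Optimal mix: 1×option 3 + 6×option 4 → weight 39, value 213.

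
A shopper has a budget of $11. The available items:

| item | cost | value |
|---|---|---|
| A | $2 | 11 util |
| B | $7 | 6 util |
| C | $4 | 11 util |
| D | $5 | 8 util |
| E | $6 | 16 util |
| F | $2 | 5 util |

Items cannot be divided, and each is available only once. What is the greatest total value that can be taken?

32 util

Check high-value combinations within $11:
- A+E+F: cost 2+6+2=10, value 11+16+5=32
- A+C+D: cost 2+4+5=11, value 11+11+8=30
- A+E: cost 2+6=8, value 11+16=27
Best: 32 util.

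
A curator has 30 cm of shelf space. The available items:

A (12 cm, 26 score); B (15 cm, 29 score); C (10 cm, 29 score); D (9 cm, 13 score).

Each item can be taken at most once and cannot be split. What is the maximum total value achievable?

58 score

This is a 0/1 knapsack; check combinations near the capacity.
- B+C: length 15+10=25, value 29+29=58
- A+C: length 12+10=22, value 26+29=55
- A+B: length 12+15=27, value 26+29=55
- C+D: length 10+9=19, value 29+13=42
Best: 58 score.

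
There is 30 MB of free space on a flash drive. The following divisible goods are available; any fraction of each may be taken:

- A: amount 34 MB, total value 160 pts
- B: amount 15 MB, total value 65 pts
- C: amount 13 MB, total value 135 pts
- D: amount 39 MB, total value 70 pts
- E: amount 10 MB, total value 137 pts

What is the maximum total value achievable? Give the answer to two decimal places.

304.94

Take in order of value per unit:
- E (137/10 per unit): all 10 → value 137, running total 137.00
- C (135/13 per unit): all 13 → value 135, running total 272.00
- A (160/34 per unit): 7 of 34 → value 7×160/34 = 32.9412, running total 304.94
Total 304.94.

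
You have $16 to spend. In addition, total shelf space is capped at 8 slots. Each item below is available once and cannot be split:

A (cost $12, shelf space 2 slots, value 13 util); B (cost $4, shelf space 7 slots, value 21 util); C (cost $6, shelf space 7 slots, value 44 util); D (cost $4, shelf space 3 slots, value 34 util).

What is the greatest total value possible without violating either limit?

47 util

Feasible sets respecting both limits:
- A+D: cost 16, shelf space 5, value 47
- C: cost 6, shelf space 7, value 44
- D: cost 4, shelf space 3, value 34
Best: 47 util.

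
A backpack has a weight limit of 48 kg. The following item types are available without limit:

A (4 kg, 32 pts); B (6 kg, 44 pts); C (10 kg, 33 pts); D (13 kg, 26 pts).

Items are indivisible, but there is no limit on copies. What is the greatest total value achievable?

Best value-per-unit is A at 32/4, and filling with it alone uses weight 12×4=48. No mix of the others beats 12×32 = 384.

384 pts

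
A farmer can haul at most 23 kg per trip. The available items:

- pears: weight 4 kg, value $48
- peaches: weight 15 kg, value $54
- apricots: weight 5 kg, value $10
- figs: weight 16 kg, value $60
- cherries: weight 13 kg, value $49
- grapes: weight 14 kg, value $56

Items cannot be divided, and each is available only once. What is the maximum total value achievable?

Check high-value combinations within 23 kg:
- pears+apricots+grapes: weight 4+5+14=23, value 48+10+56=114
- pears+figs: weight 4+16=20, value 48+60=108
- pears+apricots+cherries: weight 4+5+13=22, value 48+10+49=107
- pears+grapes: weight 4+14=18, value 48+56=104
Best: $114.

$114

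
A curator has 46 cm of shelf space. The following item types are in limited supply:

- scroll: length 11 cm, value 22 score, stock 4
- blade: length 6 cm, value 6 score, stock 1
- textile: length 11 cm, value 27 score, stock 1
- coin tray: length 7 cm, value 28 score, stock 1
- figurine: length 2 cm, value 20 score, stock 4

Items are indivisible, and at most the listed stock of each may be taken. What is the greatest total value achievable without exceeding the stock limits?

163 score

Best selections within length 46 and stock limits:
- 1×scroll + 1×blade + 1×textile + 1×coin tray + 4×figurine: length 43, value 163
- 2×scroll + 1×textile + 1×coin tray + 3×figurine: length 46, value 159
Best: 163 score.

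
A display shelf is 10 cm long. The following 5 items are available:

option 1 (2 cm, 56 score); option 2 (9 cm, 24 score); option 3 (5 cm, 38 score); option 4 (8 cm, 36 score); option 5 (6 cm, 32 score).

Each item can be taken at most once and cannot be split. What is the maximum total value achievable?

This is a 0/1 knapsack; check combinations near the capacity.
- option 1+option 3: length 2+5=7, value 56+38=94
- option 1+option 4: length 2+8=10, value 56+36=92
- option 1+option 5: length 2+6=8, value 56+32=88
Best: 94 score.

94 score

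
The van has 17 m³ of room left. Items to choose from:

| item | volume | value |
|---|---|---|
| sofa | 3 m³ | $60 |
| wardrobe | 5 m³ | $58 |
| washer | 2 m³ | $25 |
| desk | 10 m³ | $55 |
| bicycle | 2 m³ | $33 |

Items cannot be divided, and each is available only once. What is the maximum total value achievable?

$176

Check high-value combinations within 17 m³:
- sofa+wardrobe+washer+bicycle: volume 3+5+2+2=12, value 60+58+25+33=176
- sofa+washer+desk+bicycle: volume 3+2+10+2=17, value 60+25+55+33=173
- sofa+wardrobe+bicycle: volume 3+5+2=10, value 60+58+33=151
- sofa+desk+bicycle: volume 3+10+2=15, value 60+55+33=148
- wardrobe+desk+bicycle: volume 5+10+2=17, value 58+55+33=146
Best: $176.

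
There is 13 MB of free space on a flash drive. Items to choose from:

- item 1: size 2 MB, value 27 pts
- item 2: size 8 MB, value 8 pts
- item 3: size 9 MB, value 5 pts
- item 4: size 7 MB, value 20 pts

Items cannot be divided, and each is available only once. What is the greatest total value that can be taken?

47 pts

Check high-value combinations within 13 MB:
- item 1+item 4: size 2+7=9, value 27+20=47
- item 1+item 2: size 2+8=10, value 27+8=35
- item 1+item 3: size 2+9=11, value 27+5=32
Best: 47 pts.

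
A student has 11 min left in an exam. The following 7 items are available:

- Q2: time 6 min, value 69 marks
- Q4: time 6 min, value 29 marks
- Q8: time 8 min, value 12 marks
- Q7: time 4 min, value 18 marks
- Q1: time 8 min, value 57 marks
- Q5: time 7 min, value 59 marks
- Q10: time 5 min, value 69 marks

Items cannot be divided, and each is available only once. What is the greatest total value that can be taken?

Check high-value combinations within 11 min:
- Q2+Q10: time 6+5=11, value 69+69=138
- Q4+Q10: time 6+5=11, value 29+69=98
- Q7+Q10: time 4+5=9, value 18+69=87
- Q2+Q7: time 6+4=10, value 69+18=87
- Q7+Q5: time 4+7=11, value 18+59=77
Best: 138 marks.

138 marks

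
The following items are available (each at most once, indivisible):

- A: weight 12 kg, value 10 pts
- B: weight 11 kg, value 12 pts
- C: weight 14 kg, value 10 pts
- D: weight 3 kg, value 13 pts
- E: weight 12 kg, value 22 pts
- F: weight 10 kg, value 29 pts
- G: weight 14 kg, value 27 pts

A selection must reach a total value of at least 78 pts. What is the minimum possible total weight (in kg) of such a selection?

Subsets with value ≥ 78, sorted by total weight:
- E+F+G: weight 36, value 78
- B+D+F+G: weight 38, value 81
- D+E+F+G: weight 39, value 91
Minimum weight: 36 kg.

36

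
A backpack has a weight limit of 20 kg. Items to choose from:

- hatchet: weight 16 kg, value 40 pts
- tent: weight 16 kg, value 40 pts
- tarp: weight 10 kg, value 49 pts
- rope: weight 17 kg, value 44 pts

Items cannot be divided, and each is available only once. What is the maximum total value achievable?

49 pts

Check high-value combinations within 20 kg:
- tarp: weight 10, value 49
- rope: weight 17, value 44
- hatchet: weight 16, value 40
- tent: weight 16, value 40
Best: 49 pts.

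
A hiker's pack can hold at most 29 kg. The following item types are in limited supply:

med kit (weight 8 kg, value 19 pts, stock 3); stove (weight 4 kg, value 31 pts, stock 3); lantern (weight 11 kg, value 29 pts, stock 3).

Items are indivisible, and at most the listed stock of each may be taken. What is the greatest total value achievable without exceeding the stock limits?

Best selections within weight 29 and stock limits:
- 2×med kit + 3×stove: weight 28, value 131
- 3×stove + 1×lantern: weight 23, value 122
- 1×med kit + 3×stove: weight 20, value 112
Best: 131 pts.

131 pts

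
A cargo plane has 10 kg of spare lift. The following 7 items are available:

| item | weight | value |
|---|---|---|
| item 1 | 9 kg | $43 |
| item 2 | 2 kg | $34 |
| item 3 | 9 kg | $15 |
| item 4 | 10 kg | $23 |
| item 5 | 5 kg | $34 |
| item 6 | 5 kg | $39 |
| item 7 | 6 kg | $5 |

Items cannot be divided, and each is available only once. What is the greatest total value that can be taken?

$73

Check high-value combinations within 10 kg:
- item 2+item 6: weight 2+5=7, value 34+39=73
- item 5+item 6: weight 5+5=10, value 34+39=73
- item 2+item 5: weight 2+5=7, value 34+34=68
- item 1: weight 9, value 43
Best: $73.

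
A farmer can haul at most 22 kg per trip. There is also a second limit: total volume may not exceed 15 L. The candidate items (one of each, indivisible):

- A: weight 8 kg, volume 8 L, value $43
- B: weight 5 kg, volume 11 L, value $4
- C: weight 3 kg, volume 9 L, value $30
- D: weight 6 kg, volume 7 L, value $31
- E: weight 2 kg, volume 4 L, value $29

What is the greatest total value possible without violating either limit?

Feasible sets respecting both limits:
- A+D: weight 14, volume 15, value 74
- A+E: weight 10, volume 12, value 72
- D+E: weight 8, volume 11, value 60
- C+E: weight 5, volume 13, value 59
Best: $74.

$74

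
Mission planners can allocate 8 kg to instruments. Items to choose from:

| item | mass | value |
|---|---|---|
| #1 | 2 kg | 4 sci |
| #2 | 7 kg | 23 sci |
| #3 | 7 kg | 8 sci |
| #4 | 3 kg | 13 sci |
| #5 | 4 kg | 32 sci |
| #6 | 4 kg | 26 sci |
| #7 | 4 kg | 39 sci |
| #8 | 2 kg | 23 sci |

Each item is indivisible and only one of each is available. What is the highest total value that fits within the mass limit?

71 sci

Check high-value combinations within 8 kg:
- #5+#7: mass 4+4=8, value 32+39=71
- #1+#7+#8: mass 2+4+2=8, value 4+39+23=66
- #6+#7: mass 4+4=8, value 26+39=65
- #7+#8: mass 4+2=6, value 39+23=62
Best: 71 sci.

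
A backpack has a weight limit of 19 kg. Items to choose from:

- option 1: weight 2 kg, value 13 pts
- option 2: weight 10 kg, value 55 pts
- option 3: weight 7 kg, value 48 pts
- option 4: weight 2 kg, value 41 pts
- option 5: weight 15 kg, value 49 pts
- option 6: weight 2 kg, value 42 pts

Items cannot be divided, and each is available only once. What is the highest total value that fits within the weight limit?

151 pts

Check high-value combinations within 19 kg:
- option 1+option 2+option 4+option 6: weight 2+10+2+2=16, value 13+55+41+42=151
- option 2+option 3+option 6: weight 10+7+2=19, value 55+48+42=145
- option 1+option 3+option 4+option 6: weight 2+7+2+2=13, value 13+48+41+42=144
- option 2+option 3+option 4: weight 10+7+2=19, value 55+48+41=144
- option 2+option 4+option 6: weight 10+2+2=14, value 55+41+42=138
Best: 151 pts.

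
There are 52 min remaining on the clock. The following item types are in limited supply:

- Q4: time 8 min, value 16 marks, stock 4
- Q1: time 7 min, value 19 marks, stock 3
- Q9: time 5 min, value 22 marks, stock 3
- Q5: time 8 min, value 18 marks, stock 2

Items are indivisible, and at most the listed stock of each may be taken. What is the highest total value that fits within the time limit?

Top feasible selections:
- 3×Q1 + 3×Q9 + 2×Q5: time 52, value 159
- 1×Q4 + 3×Q1 + 3×Q9 + 1×Q5: time 52, value 157
Best: 159 marks.

159 marks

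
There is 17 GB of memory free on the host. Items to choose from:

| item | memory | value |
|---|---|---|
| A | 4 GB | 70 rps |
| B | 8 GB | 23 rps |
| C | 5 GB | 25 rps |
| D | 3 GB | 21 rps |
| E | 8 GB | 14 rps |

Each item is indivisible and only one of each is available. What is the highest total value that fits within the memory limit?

Check high-value combinations within 17 GB:
- A+B+C: memory 4+8+5=17, value 70+23+25=118
- A+C+D: memory 4+5+3=12, value 70+25+21=116
- A+B+D: memory 4+8+3=15, value 70+23+21=114
Best: 118 rps.

118 rps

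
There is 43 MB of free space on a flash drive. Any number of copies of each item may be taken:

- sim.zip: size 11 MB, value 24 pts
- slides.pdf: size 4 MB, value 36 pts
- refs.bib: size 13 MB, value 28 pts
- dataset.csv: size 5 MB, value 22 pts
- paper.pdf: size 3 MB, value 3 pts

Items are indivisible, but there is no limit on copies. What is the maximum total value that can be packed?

363 pts

Best value-per-unit is slides.pdf at 36/4; filling with it alone gives 10×36 = 360.
Optimal mix: 10×slides.pdf + 1×paper.pdf → size 43, value 363.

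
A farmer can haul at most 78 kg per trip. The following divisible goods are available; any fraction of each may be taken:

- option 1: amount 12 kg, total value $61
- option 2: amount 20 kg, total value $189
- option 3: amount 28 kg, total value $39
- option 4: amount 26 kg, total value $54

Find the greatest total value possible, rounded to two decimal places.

331.86

Take in order of value per unit:
- option 2 (189/20 per unit): all 20 → value 189, running total 189.00
- option 1 (61/12 per unit): all 12 → value 61, running total 250.00
- option 4 (54/26 per unit): all 26 → value 54, running total 304.00
- option 3 (39/28 per unit): 20 of 28 → value 20×39/28 = 27.8571, running total 331.86
Total 331.86.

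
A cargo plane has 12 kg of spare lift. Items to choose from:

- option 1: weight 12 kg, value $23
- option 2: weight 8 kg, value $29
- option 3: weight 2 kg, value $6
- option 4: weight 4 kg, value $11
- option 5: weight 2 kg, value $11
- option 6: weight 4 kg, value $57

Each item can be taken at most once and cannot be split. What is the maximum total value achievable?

This is a 0/1 knapsack; check combinations near the capacity.
- option 2+option 6: weight 8+4=12, value 29+57=86
- option 3+option 4+option 5+option 6: weight 2+4+2+4=12, value 6+11+11+57=85
- option 4+option 5+option 6: weight 4+2+4=10, value 11+11+57=79
- option 3+option 5+option 6: weight 2+2+4=8, value 6+11+57=74
Best: $86.

$86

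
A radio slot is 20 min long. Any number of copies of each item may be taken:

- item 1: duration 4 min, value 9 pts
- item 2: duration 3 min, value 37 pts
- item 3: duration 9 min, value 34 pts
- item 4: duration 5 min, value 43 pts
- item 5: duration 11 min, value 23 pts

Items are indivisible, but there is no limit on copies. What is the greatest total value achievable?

228 pts

Best value-per-unit is item 2 at 37/3; filling with it alone gives 6×37 = 222.
Optimal mix: 5×item 2 + 1×item 4 → duration 20, value 228.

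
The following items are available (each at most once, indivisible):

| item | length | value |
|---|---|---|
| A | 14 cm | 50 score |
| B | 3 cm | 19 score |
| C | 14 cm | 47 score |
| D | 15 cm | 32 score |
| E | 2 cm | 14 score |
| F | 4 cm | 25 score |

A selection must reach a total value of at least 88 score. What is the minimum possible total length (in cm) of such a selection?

20

Subsets with value ≥ 88, sorted by total length:
- A+E+F: length 20, value 89
- A+B+F: length 21, value 94
- B+C+F: length 21, value 91
- A+B+E+F: length 23, value 108
Minimum length: 20 cm.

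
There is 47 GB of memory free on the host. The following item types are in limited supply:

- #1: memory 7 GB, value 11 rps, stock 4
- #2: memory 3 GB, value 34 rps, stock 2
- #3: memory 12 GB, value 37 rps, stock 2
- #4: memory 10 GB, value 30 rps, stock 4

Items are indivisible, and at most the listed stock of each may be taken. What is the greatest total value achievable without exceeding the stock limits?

Top feasible selections:
- 2×#2 + 4×#4: memory 46, value 188
- 1×#1 + 2×#2 + 2×#3 + 1×#4: memory 47, value 183
- 1×#1 + 2×#2 + 1×#3 + 2×#4: memory 45, value 176
- 2×#2 + 2×#3 + 1×#4: memory 40, value 172
Best: 188 rps.

188 rps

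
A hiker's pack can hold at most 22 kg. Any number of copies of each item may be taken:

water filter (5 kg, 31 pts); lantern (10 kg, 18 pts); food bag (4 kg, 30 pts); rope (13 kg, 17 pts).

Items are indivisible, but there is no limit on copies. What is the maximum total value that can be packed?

152 pts

Best value-per-unit is food bag at 30/4; filling with it alone gives 5×30 = 150.
Optimal mix: 2×water filter + 3×food bag → weight 22, value 152.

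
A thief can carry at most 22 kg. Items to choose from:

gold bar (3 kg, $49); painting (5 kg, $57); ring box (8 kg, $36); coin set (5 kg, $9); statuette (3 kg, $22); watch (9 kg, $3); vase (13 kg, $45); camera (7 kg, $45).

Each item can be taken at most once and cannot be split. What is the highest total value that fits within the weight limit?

This is a 0/1 knapsack; check combinations near the capacity.
- gold bar+painting+statuette+camera: weight 3+5+3+7=18, value 49+57+22+45=173
- gold bar+painting+ring box+statuette: weight 3+5+8+3=19, value 49+57+36+22=164
- gold bar+painting+coin set+camera: weight 3+5+5+7=20, value 49+57+9+45=160
Best: $173.

$173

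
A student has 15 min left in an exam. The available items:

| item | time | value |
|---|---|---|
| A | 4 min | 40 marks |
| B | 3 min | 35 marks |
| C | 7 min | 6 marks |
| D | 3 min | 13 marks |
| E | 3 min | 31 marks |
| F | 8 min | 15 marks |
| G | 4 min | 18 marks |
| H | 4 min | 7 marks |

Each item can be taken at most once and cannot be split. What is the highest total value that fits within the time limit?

Check high-value combinations within 15 min:
- A+B+E+G: time 4+3+3+4=14, value 40+35+31+18=124
- A+B+D+E: time 4+3+3+3=13, value 40+35+13+31=119
- A+B+E+H: time 4+3+3+4=14, value 40+35+31+7=113
- A+B+E: time 4+3+3=10, value 40+35+31=106
- A+B+D+G: time 4+3+3+4=14, value 40+35+13+18=106
Best: 124 marks.

124 marks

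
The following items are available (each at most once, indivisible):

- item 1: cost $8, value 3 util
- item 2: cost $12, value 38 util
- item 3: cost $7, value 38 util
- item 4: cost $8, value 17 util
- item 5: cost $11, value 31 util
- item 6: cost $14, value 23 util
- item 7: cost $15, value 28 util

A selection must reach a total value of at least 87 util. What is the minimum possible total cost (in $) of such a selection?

Subsets with value ≥ 87, sorted by total cost:
- item 2+item 3+item 4: cost 27, value 93
- item 2+item 3+item 5: cost 30, value 107
- item 3+item 5+item 6: cost 32, value 92
- item 2+item 3+item 6: cost 33, value 99
Minimum cost: 27 $.

27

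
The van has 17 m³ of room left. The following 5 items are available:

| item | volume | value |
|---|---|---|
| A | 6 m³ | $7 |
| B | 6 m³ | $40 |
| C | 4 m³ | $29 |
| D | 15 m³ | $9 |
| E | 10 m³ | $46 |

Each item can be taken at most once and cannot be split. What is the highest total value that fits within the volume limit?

$86

This is a 0/1 knapsack; check combinations near the capacity.
- B+E: volume 6+10=16, value 40+46=86
- A+B+C: volume 6+6+4=16, value 7+40+29=76
- C+E: volume 4+10=14, value 29+46=75
- B+C: volume 6+4=10, value 40+29=69
Best: $86.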